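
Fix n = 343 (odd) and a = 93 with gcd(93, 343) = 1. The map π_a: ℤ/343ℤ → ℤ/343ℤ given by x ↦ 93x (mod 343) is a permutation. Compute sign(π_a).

Start at x=274: 274 → 100 → 39 → 197 → 142 → 172 → 218 → … (one orbit).
7 cycles of lengths [147, 147, 21, 21, 3, 3, 1].
n − c = 343 − 7 = 336; sign = (−1)^336 = +1.
The Jacobi symbol (93|343) = +1 (Zolotarev) agrees.

+1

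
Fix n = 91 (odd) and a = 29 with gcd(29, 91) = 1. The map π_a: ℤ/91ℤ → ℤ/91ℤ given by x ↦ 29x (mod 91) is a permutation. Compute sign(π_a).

Trace 22: π^k(22) = [22, 1, 29] for k=0..2.
Cycle type of π: 3×28 + 1×7; total 35 cycles.
Σ(ℓ_i−1) = 91−35 = 56; sign = (−1)^56 = +1.
Via Zolotarev, sign(π_{29}) = (29|91) = +1.

+1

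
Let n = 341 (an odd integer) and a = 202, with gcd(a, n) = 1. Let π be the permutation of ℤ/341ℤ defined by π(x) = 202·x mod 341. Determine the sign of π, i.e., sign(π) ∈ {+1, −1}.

+1

Orbit of 202 under x↦202x: [202, 225, 97, 157, 1]… (length divides ord_341(202)).
69 cycles of lengths [5, 5, 5, 5, 5, 5, 5, 5, 5, 5, 5, 5, 5, 5, 5, 5, 5, 5, 5, 5, 5, 5, 5, 5, 5, 5, 5, 5, 5, 5, 5, 5, 5, 5, 5, 5, 5, 5, 5, 5, 5, 5, 5, 5, 5, 5, 5, 5, 5, 5, 5, 5, 5, 5, 5, 5, 5, 5, 5, 5, 5, 5, 5, 5, 5, 5, 5, 5, 1].
69 cycles on 341: each ℓ→(−1)^(ℓ−1), product (−1)^272 = +1.
Check: (202/341) = +1 by Zolotarev.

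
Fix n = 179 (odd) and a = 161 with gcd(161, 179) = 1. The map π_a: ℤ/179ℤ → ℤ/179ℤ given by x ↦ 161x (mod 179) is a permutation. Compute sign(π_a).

+1

Orbit of 156 under x↦161x: [156, 56, 66, 65, 83, 117, 42]… (length divides ord_179(161)).
3 cycles of lengths [89, 89, 1].
n − c = 179 − 3 = 176; sign = (−1)^176 = +1.
Via Zolotarev, sign(π_{161}) = (161|179) = +1.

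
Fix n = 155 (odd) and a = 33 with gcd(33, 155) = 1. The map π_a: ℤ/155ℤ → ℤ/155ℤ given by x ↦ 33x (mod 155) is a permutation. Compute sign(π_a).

-1

Trace 47: π^k(47) = [47, 1, 33, 4, 132, 16, 63] for k=0..6.
14 cycles of lengths [20, 20, 20, 20, 20, 20, 5, 5, 5, 5, 5, 5, 4, 1].
With 14 cycles on 155 points, sign = (−1)^{155−14} = -1.
Zolotarev: (33|155) = -1, matching the cycle-count sign.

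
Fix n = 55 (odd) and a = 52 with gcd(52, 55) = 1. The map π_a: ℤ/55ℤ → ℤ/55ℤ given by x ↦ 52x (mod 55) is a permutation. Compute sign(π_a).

+1

Start at x=31: 31 → 17 → 4 → 43 → 36 → 2 → 49 → … (one orbit).
Cycle type of π: 20×2 + 10 + 4 + 1; total 5 cycles.
With 5 cycles on 55 points, sign = (−1)^{55−5} = +1.
Zolotarev: (52|55) = +1, matching the cycle-count sign.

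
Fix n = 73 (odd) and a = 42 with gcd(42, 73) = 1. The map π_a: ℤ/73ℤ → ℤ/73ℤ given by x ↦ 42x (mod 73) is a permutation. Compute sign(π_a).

Orbit of 31 under x↦42x: [31, 61, 7, 2, 11, 24, 59]… (length divides ord_73(42)).
Cycle lengths of π_42 on ℤ/73ℤ: [72, 1]; 2 cycles in total.
73 − 2 = 71 transpositions; sign(π) = (−1)^71 = -1.
Via Zolotarev, sign(π_{42}) = (42|73) = -1.

-1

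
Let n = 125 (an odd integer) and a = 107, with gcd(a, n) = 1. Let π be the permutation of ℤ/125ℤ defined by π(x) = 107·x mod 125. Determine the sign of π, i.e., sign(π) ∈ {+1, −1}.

Start at x=118: 118 → 1 → 107 → 74 → 43 → 101 → 57 → … (one orbit).
The orbit structure of x ↦ 107x mod 125: 12 orbits of sizes [20, 20, 20, 20, 20, 4, 4, 4, 4, 4, 4, 1].
n − c = 125 − 12 = 113; sign = (−1)^113 = -1.

-1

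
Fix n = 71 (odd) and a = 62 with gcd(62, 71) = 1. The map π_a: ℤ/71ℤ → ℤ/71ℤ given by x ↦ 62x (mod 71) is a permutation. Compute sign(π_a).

Trace 44: π^k(44) = [44, 30, 14, 16, 69, 18, 51] for k=0..6.
Cycle type of π: 70 + 1; total 2 cycles.
Σ(ℓ_i−1) = 71−2 = 69; sign = (−1)^69 = -1.
The Jacobi symbol (62|71) = -1 (Zolotarev) agrees.

-1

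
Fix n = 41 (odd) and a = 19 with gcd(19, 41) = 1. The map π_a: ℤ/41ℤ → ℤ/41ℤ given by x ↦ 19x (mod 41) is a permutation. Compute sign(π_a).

Trace 10: π^k(10) = [10, 26, 2, 38, 25, 24, 5] for k=0..6.
π_19 has 2 disjoint cycles with lengths [40, 1] on {0,…,40}.
Σ(ℓ_i−1) = 41−2 = 39; sign = (−1)^39 = -1.
Check: (19/41) = -1 by Zolotarev.

-1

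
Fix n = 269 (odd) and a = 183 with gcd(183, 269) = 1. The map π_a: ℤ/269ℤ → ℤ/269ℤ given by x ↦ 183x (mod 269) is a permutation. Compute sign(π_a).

-1

Trace 247: π^k(247) = [247, 9, 33, 121, 85, 222, 7] for k=0..6.
Cycle lengths of π_183 on ℤ/269ℤ: [268, 1]; 2 cycles in total.
With 2 cycles on 269 points, sign = (−1)^{269−2} = -1.
The Jacobi symbol (183|269) = -1 (Zolotarev) agrees.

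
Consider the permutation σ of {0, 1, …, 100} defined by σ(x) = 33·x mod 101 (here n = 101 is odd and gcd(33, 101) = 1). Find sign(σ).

+1

Trace 92: π^k(92) = [92, 6, 97, 70, 88, 76, 84] for k=0..6.
Cycle type of π: 50×2 + 1; total 3 cycles.
Σ(ℓ_i−1) = 101−3 = 98; sign = (−1)^98 = +1.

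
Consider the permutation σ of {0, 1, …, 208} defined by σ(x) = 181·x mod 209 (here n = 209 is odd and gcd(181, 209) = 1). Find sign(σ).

-1

Start at x=199: 199 → 71 → 102 → 70 → 130 → 122 → 137 → … (one orbit).
The orbit structure of x ↦ 181x mod 209: 6 orbits of sizes [90, 90, 18, 5, 5, 1].
n − c = 209 − 6 = 203; sign = (−1)^203 = -1.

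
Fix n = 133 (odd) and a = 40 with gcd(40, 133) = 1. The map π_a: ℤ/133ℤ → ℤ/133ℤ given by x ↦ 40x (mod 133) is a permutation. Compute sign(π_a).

Start at x=69: 69 → 100 → 10 → 1 → 40 → 4 → 27 → … (one orbit).
Decompose π into cycles: lengths [18, 18, 18, 18, 18, 18, 18, 6, 1] (9 cycles, including the fixed point 0).
Σ(ℓ_i−1) = 133−9 = 124; sign = (−1)^124 = +1.
Check: (40/133) = +1 by Zolotarev.

+1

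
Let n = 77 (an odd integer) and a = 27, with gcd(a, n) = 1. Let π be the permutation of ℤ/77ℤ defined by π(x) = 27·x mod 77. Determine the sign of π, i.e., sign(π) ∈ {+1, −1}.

Start at x=20: 20 → 1 → 27 → 36 → 48 → 64 → 34 → … (one orbit).
12 cycles of lengths [10, 10, 10, 10, 10, 10, 5, 5, 2, 2, 2, 1].
sign(π) = (−1)^{n − #cycles} = (−1)^{77−12} = (−1)^65 = -1.

-1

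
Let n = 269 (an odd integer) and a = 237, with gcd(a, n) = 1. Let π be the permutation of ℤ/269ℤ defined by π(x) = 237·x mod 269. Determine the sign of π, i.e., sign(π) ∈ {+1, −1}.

Start at x=244: 244 → 262 → 224 → 95 → 188 → 171 → 177 → … (one orbit).
Decompose π into cycles: lengths [268, 1] (2 cycles, including the fixed point 0).
2 cycles on 269: each ℓ→(−1)^(ℓ−1), product (−1)^267 = -1.
Via Zolotarev, sign(π_{237}) = (237|269) = -1.

-1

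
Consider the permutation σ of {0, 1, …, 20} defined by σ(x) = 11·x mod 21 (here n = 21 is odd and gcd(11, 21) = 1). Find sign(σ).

-1

Trace 8: π^k(8) = [8, 4, 2, 1, 11, 16] for k=0..5.
6 cycles of lengths [6, 6, 3, 3, 2, 1].
With 6 cycles on 21 points, sign = (−1)^{21−6} = -1.
Via Zolotarev, sign(π_{11}) = (11|21) = -1.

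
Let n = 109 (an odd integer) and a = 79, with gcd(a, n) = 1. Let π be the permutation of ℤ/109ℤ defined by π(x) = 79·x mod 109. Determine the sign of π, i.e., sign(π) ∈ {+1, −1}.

Orbit of 92 under x↦79x: [92, 74, 69, 1, 79, 28, 32]… (length divides ord_109(79)).
The orbit structure of x ↦ 79x mod 109: 2 orbits of sizes [108, 1].
Σ(ℓ_i−1) = 109−2 = 107; sign = (−1)^107 = -1.
Via Zolotarev, sign(π_{79}) = (79|109) = -1.

-1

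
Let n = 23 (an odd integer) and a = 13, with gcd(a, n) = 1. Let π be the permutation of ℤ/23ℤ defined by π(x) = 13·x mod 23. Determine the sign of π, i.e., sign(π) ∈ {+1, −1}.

Start at x=12: 12 → 18 → 4 → 6 → 9 → 2 → 3 → … (one orbit).
Cycle lengths of π_13 on ℤ/23ℤ: [11, 11, 1]; 3 cycles in total.
23 − 3 = 20 transpositions; sign(π) = (−1)^20 = +1.
Check: (13/23) = +1 by Zolotarev.

+1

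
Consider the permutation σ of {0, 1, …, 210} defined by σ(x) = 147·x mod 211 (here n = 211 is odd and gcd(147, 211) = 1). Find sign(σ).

-1

Orbit of 13 under x↦147x: [13, 12, 76, 200, 71, 98, 58]… (length divides ord_211(147)).
Cycle lengths of π_147 on ℤ/211ℤ: [70, 70, 70, 1]; 4 cycles in total.
211 − 4 = 207 transpositions; sign(π) = (−1)^207 = -1.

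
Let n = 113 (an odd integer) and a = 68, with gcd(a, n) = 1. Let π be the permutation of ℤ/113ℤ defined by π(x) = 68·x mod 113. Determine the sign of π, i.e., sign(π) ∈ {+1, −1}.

-1

Trace 62: π^k(62) = [62, 35, 7, 24, 50, 10, 2] for k=0..6.
Decompose π into cycles: lengths [112, 1] (2 cycles, including the fixed point 0).
2 cycles on 113: each ℓ→(−1)^(ℓ−1), product (−1)^111 = -1.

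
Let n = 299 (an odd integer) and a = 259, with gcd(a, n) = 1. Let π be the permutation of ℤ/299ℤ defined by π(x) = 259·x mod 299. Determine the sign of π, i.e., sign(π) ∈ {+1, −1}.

+1

Orbit of 77 under x↦259x: [77, 209, 12, 118, 64, 131, 142]… (length divides ord_299(259)).
Cycle type of π: 22×12 + 11×2 + 2×6 + 1; total 21 cycles.
21 cycles on 299: each ℓ→(−1)^(ℓ−1), product (−1)^278 = +1.
(259|299)_J = +1 (Zolotarev's lemma cross-check).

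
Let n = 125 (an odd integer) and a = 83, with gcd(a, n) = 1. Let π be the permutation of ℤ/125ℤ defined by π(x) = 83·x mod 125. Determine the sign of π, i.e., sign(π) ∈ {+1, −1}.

Trace 8: π^k(8) = [8, 39, 112, 46, 68, 19, 77] for k=0..6.
4 cycles of lengths [100, 20, 4, 1].
125 − 4 = 121 transpositions; sign(π) = (−1)^121 = -1.
Via Zolotarev, sign(π_{83}) = (83|125) = -1.

-1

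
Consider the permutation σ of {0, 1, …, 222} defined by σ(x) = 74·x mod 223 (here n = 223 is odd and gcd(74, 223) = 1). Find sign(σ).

Start at x=130: 130 → 31 → 64 → 53 → 131 → 105 → 188 → … (one orbit).
Cycle lengths of π_74 on ℤ/223ℤ: [111, 111, 1]; 3 cycles in total.
3 cycles on 223: each ℓ→(−1)^(ℓ−1), product (−1)^220 = +1.
The Jacobi symbol (74|223) = +1 (Zolotarev) agrees.

+1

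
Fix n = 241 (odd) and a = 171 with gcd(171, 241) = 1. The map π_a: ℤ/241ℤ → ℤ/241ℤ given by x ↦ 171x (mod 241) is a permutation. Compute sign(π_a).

-1

Orbit of 170 under x↦171x: [170, 150, 104, 191, 126, 97, 199]… (length divides ord_241(171)).
The orbit structure of x ↦ 171x mod 241: 2 orbits of sizes [240, 1].
2 cycles on 241: each ℓ→(−1)^(ℓ−1), product (−1)^239 = -1.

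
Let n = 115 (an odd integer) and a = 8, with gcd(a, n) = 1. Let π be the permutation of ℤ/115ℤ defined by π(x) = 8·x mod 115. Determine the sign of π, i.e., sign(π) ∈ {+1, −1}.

-1

Orbit of 1 under x↦8x: [1, 8, 64, 52, 71, 108, 59]… (length divides ord_115(8)).
The orbit structure of x ↦ 8x mod 115: 6 orbits of sizes [44, 44, 11, 11, 4, 1].
115 − 6 = 109 transpositions; sign(π) = (−1)^109 = -1.
(8|115)_J = -1 (Zolotarev's lemma cross-check).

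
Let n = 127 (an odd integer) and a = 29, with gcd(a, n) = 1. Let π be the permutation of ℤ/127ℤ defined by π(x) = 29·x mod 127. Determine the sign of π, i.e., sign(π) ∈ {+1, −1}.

Orbit of 33 under x↦29x: [33, 68, 67, 38, 86, 81, 63]… (length divides ord_127(29)).
Cycle lengths of π_29 on ℤ/127ℤ: [126, 1]; 2 cycles in total.
127 − 2 = 125 transpositions; sign(π) = (−1)^125 = -1.

-1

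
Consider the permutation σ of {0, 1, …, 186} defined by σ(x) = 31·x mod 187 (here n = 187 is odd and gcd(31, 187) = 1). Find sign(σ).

-1

Orbit of 89 under x↦31x: [89, 141, 70, 113, 137, 133, 9]… (length divides ord_187(31)).
6 cycles of lengths [80, 80, 16, 5, 5, 1].
6 cycles on 187: each ℓ→(−1)^(ℓ−1), product (−1)^181 = -1.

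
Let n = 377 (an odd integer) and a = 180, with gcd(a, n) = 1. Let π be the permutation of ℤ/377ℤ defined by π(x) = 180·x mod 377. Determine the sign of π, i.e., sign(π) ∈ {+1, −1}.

-1

Orbit of 96 under x↦180x: [96, 315, 150, 233, 93, 152, 216]… (length divides ord_377(180)).
Decompose π into cycles: lengths [84, 84, 84, 84, 14, 14, 12, 1] (8 cycles, including the fixed point 0).
8 cycles on 377: each ℓ→(−1)^(ℓ−1), product (−1)^369 = -1.
Zolotarev: (180|377) = -1, matching the cycle-count sign.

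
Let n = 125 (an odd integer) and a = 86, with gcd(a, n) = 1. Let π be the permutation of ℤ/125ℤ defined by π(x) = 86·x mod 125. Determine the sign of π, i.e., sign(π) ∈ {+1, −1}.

Start at x=66: 66 → 51 → 11 → 71 → 106 → 116 → 101 → … (one orbit).
Cycle type of π: 25×4 + 5×4 + 1×5; total 13 cycles.
125 − 13 = 112 transpositions; sign(π) = (−1)^112 = +1.

+1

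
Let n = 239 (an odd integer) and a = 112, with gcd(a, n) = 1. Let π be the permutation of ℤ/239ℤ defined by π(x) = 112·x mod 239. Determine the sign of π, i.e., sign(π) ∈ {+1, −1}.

-1

Orbit of 95 under x↦112x: [95, 124, 26, 44, 148, 85, 199]… (length divides ord_239(112)).
Cycle type of π: 238 + 1; total 2 cycles.
Σ(ℓ_i−1) = 239−2 = 237; sign = (−1)^237 = -1.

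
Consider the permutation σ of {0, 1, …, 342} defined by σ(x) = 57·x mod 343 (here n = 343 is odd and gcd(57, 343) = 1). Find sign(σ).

+1

Orbit of 141 under x↦57x: [141, 148, 204, 309, 120, 323, 232]… (length divides ord_343(57)).
π_57 has 19 disjoint cycles with lengths [49, 49, 49, 49, 49, 49, 7, 7, 7, 7, 7, 7, 1, 1, 1, 1, 1, 1, 1] on {0,…,342}.
n − c = 343 − 19 = 324; sign = (−1)^324 = +1.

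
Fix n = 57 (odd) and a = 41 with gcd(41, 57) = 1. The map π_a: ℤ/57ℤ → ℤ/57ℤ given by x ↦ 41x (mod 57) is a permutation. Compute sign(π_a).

+1

Orbit of 50 under x↦41x: [50, 55, 32, 1, 41, 28, 8]… (length divides ord_57(41)).
Cycle lengths of π_41 on ℤ/57ℤ: [18, 18, 18, 2, 1]; 5 cycles in total.
With 5 cycles on 57 points, sign = (−1)^{57−5} = +1.
The Jacobi symbol (41|57) = +1 (Zolotarev) agrees.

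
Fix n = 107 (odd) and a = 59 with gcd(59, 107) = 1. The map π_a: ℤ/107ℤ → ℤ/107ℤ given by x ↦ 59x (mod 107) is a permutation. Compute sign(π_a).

-1

Trace 37: π^k(37) = [37, 43, 76, 97, 52, 72, 75] for k=0..6.
Cycle type of π: 106 + 1; total 2 cycles.
n − c = 107 − 2 = 105; sign = (−1)^105 = -1.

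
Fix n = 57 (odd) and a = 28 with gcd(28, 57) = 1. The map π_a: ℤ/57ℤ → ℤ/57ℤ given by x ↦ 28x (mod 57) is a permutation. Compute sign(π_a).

+1

Orbit of 25 under x↦28x: [25, 16, 49, 4, 55, 1, 28]… (length divides ord_57(28)).
π_28 has 9 disjoint cycles with lengths [9, 9, 9, 9, 9, 9, 1, 1, 1] on {0,…,56}.
57 − 9 = 48 transpositions; sign(π) = (−1)^48 = +1.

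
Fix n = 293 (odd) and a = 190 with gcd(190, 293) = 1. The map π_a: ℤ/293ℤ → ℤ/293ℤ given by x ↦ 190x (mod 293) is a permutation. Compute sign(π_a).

-1

Trace 108: π^k(108) = [108, 10, 142, 24, 165, 292, 103] for k=0..6.
2 cycles of lengths [292, 1].
sign(π) = (−1)^{n − #cycles} = (−1)^{293−2} = (−1)^291 = -1.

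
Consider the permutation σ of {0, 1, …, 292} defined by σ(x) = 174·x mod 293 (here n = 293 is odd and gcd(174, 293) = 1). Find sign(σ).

-1

Orbit of 218 under x↦174x: [218, 135, 50, 203, 162, 60, 185]… (length divides ord_293(174)).
Decompose π into cycles: lengths [292, 1] (2 cycles, including the fixed point 0).
sign(π) = (−1)^{n − #cycles} = (−1)^{293−2} = (−1)^291 = -1.
(174|293)_J = -1 (Zolotarev's lemma cross-check).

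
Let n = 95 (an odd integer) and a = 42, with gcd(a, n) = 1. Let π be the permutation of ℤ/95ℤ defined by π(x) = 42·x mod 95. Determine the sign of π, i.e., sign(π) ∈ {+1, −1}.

-1

Orbit of 42 under x↦42x: [42, 54, 83, 66, 17, 49, 63]… (length divides ord_95(42)).
6 cycles of lengths [36, 36, 9, 9, 4, 1].
95 − 6 = 89 transpositions; sign(π) = (−1)^89 = -1.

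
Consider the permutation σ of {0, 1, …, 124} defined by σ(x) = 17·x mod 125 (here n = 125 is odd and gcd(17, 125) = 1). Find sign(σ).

-1

Orbit of 121 under x↦17x: [121, 57, 94, 98, 41, 72, 99]… (length divides ord_125(17)).
π_17 has 4 disjoint cycles with lengths [100, 20, 4, 1] on {0,…,124}.
4 cycles on 125: each ℓ→(−1)^(ℓ−1), product (−1)^121 = -1.
Check: (17/125) = -1 by Zolotarev.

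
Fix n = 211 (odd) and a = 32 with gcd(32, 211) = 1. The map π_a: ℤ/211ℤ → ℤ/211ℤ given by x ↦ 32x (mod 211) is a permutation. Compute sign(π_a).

Orbit of 67 under x↦32x: [67, 34, 33, 1, 32, 180, 63]… (length divides ord_211(32)).
Decompose π into cycles: lengths [42, 42, 42, 42, 42, 1] (6 cycles, including the fixed point 0).
211 − 6 = 205 transpositions; sign(π) = (−1)^205 = -1.

-1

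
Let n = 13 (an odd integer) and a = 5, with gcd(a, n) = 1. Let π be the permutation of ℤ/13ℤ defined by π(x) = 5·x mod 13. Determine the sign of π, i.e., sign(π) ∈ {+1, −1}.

Trace 8: π^k(8) = [8, 1, 5, 12] for k=0..3.
Cycle type of π: 4×3 + 1; total 4 cycles.
sign(π) = (−1)^{n − #cycles} = (−1)^{13−4} = (−1)^9 = -1.

-1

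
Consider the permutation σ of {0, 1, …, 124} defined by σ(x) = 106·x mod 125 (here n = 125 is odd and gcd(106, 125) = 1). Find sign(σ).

Orbit of 16 under x↦106x: [16, 71, 26, 6, 11, 41, 96]… (length divides ord_125(106)).
Cycle type of π: 25×4 + 5×4 + 1×5; total 13 cycles.
13 cycles on 125: each ℓ→(−1)^(ℓ−1), product (−1)^112 = +1.
Via Zolotarev, sign(π_{106}) = (106|125) = +1.

+1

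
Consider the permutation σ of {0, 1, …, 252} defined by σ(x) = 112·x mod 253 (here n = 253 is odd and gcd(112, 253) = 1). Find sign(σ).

+1

Trace 43: π^k(43) = [43, 9, 249, 58, 171, 177, 90] for k=0..6.
5 cycles of lengths [110, 110, 22, 10, 1].
Σ(ℓ_i−1) = 253−5 = 248; sign = (−1)^248 = +1.
The Jacobi symbol (112|253) = +1 (Zolotarev) agrees.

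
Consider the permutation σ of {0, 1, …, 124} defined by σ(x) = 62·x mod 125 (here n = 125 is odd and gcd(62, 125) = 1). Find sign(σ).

-1

Orbit of 124 under x↦62x: [124, 63, 31, 47, 39, 43, 41]… (length divides ord_125(62)).
4 cycles of lengths [100, 20, 4, 1].
125 − 4 = 121 transpositions; sign(π) = (−1)^121 = -1.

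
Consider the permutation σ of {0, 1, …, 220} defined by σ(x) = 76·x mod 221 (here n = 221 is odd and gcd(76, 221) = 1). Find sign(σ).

Trace 70: π^k(70) = [70, 16, 111, 38, 15, 35, 8] for k=0..6.
Cycle lengths of π_76 on ℤ/221ℤ: [24, 24, 24, 24, 24, 24, 24, 24, 12, 8, 8, 1]; 12 cycles in total.
With 12 cycles on 221 points, sign = (−1)^{221−12} = -1.
Via Zolotarev, sign(π_{76}) = (76|221) = -1.

-1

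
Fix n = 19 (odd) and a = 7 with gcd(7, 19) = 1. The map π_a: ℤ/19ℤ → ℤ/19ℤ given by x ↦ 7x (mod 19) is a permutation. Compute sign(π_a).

Trace 11: π^k(11) = [11, 1, 7] for k=0..2.
Decompose π into cycles: lengths [3, 3, 3, 3, 3, 3, 1] (7 cycles, including the fixed point 0).
19 − 7 = 12 transpositions; sign(π) = (−1)^12 = +1.
The Jacobi symbol (7|19) = +1 (Zolotarev) agrees.

+1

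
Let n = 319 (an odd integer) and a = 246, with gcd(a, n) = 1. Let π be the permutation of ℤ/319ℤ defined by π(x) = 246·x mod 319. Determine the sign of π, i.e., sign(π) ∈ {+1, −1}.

-1

Start at x=229: 229 → 190 → 166 → 4 → 27 → 262 → 14 → … (one orbit).
6 cycles of lengths [140, 140, 28, 5, 5, 1].
With 6 cycles on 319 points, sign = (−1)^{319−6} = -1.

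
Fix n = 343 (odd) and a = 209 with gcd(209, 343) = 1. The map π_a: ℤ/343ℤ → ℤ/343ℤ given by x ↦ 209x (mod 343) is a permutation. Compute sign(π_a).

Orbit of 307 under x↦209x: [307, 22, 139, 239, 216, 211, 195]… (length divides ord_343(209)).
Cycle lengths of π_209 on ℤ/343ℤ: [98, 98, 98, 14, 14, 14, 2, 2, 2, 1]; 10 cycles in total.
10 cycles on 343: each ℓ→(−1)^(ℓ−1), product (−1)^333 = -1.

-1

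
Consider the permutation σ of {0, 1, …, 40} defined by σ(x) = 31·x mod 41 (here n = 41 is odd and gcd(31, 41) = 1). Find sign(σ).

+1

Orbit of 40 under x↦31x: [40, 10, 23, 16, 4, 1, 31]… (length divides ord_41(31)).
Cycle type of π: 10×4 + 1; total 5 cycles.
With 5 cycles on 41 points, sign = (−1)^{41−5} = +1.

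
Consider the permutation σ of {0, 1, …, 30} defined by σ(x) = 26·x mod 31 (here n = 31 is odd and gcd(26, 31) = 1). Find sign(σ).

-1

Start at x=1: 1 → 26 → 25 → 30 → 5 → 6 → 1 (one orbit).
Cycle lengths of π_26 on ℤ/31ℤ: [6, 6, 6, 6, 6, 1]; 6 cycles in total.
sign(π) = (−1)^{n − #cycles} = (−1)^{31−6} = (−1)^25 = -1.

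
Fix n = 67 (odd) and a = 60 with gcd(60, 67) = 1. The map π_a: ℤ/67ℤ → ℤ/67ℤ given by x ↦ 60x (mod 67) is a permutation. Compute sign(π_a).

+1

Orbit of 16 under x↦60x: [16, 22, 47, 6, 25, 26, 19]… (length divides ord_67(60)).
Cycle lengths of π_60 on ℤ/67ℤ: [33, 33, 1]; 3 cycles in total.
With 3 cycles on 67 points, sign = (−1)^{67−3} = +1.
Via Zolotarev, sign(π_{60}) = (60|67) = +1.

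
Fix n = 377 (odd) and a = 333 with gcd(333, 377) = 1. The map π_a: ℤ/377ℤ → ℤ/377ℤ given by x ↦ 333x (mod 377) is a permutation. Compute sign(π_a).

+1

Start at x=339: 339 → 164 → 324 → 70 → 313 → 177 → 129 → … (one orbit).
Decompose π into cycles: lengths [28, 28, 28, 28, 28, 28, 28, 28, 28, 28, 28, 28, 28, 4, 4, 4, 1] (17 cycles, including the fixed point 0).
With 17 cycles on 377 points, sign = (−1)^{377−17} = +1.
Zolotarev: (333|377) = +1, matching the cycle-count sign.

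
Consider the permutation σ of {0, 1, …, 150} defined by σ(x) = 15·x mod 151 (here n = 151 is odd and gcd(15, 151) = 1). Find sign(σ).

-1

Trace 7: π^k(7) = [7, 105, 65, 69, 129, 123, 33] for k=0..6.
Cycle type of π: 150 + 1; total 2 cycles.
2 cycles on 151: each ℓ→(−1)^(ℓ−1), product (−1)^149 = -1.
Zolotarev: (15|151) = -1, matching the cycle-count sign.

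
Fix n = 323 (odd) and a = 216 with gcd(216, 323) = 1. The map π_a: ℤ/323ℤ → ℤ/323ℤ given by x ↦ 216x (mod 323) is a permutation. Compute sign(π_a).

-1

Trace 106: π^k(106) = [106, 286, 83, 163, 1, 216, 144] for k=0..6.
14 cycles of lengths [48, 48, 48, 48, 48, 48, 16, 3, 3, 3, 3, 3, 3, 1].
With 14 cycles on 323 points, sign = (−1)^{323−14} = -1.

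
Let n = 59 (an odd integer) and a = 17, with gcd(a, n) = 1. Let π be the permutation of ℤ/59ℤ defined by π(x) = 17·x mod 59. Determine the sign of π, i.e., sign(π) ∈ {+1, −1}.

+1

Trace 53: π^k(53) = [53, 16, 36, 22, 20, 45, 57] for k=0..6.
Cycle type of π: 29×2 + 1; total 3 cycles.
n − c = 59 − 3 = 56; sign = (−1)^56 = +1.
(17|59)_J = +1 (Zolotarev's lemma cross-check).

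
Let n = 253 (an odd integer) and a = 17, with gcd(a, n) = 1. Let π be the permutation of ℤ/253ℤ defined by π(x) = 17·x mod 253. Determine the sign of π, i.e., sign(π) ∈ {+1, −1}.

+1

Trace 107: π^k(107) = [107, 48, 57, 210, 28, 223, 249] for k=0..6.
The orbit structure of x ↦ 17x mod 253: 5 orbits of sizes [110, 110, 22, 10, 1].
sign(π) = (−1)^{n − #cycles} = (−1)^{253−5} = (−1)^248 = +1.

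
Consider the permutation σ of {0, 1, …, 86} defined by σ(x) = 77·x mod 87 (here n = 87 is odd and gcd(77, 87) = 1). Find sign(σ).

+1

Trace 41: π^k(41) = [41, 25, 11, 64, 56, 49, 32] for k=0..6.
π_77 has 5 disjoint cycles with lengths [28, 28, 28, 2, 1] on {0,…,86}.
n − c = 87 − 5 = 82; sign = (−1)^82 = +1.
Check: (77/87) = +1 by Zolotarev.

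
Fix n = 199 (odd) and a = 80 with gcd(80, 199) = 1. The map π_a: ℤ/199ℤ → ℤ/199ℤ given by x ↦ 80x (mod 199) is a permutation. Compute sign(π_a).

+1

Start at x=175: 175 → 70 → 28 → 51 → 100 → 40 → 16 → … (one orbit).
Decompose π into cycles: lengths [99, 99, 1] (3 cycles, including the fixed point 0).
3 cycles on 199: each ℓ→(−1)^(ℓ−1), product (−1)^196 = +1.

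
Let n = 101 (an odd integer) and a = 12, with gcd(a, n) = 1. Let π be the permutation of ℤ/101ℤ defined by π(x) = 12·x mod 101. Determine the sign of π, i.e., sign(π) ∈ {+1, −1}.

-1

Trace 36: π^k(36) = [36, 28, 33, 93, 5, 60, 13] for k=0..6.
2 cycles of lengths [100, 1].
n − c = 101 − 2 = 99; sign = (−1)^99 = -1.
Zolotarev: (12|101) = -1, matching the cycle-count sign.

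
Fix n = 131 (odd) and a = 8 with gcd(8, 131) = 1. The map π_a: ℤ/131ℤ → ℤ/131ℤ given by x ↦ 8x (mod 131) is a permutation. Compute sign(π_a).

Start at x=43: 43 → 82 → 1 → 8 → 64 → 119 → 35 → … (one orbit).
The orbit structure of x ↦ 8x mod 131: 2 orbits of sizes [130, 1].
sign(π) = (−1)^{n − #cycles} = (−1)^{131−2} = (−1)^129 = -1.
Via Zolotarev, sign(π_{8}) = (8|131) = -1.

-1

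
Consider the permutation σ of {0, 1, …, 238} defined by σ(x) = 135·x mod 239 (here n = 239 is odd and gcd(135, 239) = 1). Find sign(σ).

Trace 186: π^k(186) = [186, 15, 113, 198, 201, 128, 72] for k=0..6.
The orbit structure of x ↦ 135x mod 239: 3 orbits of sizes [119, 119, 1].
239 − 3 = 236 transpositions; sign(π) = (−1)^236 = +1.
(135|239)_J = +1 (Zolotarev's lemma cross-check).

+1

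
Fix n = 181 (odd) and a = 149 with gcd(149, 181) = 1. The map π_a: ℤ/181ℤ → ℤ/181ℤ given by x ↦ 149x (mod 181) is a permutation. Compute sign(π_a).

-1

Start at x=43: 43 → 72 → 49 → 61 → 39 → 19 → 116 → … (one orbit).
The orbit structure of x ↦ 149x mod 181: 6 orbits of sizes [36, 36, 36, 36, 36, 1].
sign(π) = (−1)^{n − #cycles} = (−1)^{181−6} = (−1)^175 = -1.
(149|181)_J = -1 (Zolotarev's lemma cross-check).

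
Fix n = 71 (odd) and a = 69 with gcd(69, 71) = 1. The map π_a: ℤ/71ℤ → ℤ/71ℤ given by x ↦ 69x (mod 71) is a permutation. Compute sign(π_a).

Start at x=17: 17 → 37 → 68 → 6 → 59 → 24 → 23 → … (one orbit).
Cycle type of π: 70 + 1; total 2 cycles.
sign(π) = (−1)^{n − #cycles} = (−1)^{71−2} = (−1)^69 = -1.
Check: (69/71) = -1 by Zolotarev.

-1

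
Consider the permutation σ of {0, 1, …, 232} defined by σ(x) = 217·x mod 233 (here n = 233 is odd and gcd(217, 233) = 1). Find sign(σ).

Orbit of 210 under x↦217x: [210, 135, 170, 76, 182, 117, 225]… (length divides ord_233(217)).
The orbit structure of x ↦ 217x mod 233: 5 orbits of sizes [58, 58, 58, 58, 1].
Σ(ℓ_i−1) = 233−5 = 228; sign = (−1)^228 = +1.

+1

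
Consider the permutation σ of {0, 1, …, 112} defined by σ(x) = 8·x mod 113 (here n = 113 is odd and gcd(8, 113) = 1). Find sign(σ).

Orbit of 53 under x↦8x: [53, 85, 2, 16, 15, 7, 56]… (length divides ord_113(8)).
Cycle lengths of π_8 on ℤ/113ℤ: [28, 28, 28, 28, 1]; 5 cycles in total.
n − c = 113 − 5 = 108; sign = (−1)^108 = +1.

+1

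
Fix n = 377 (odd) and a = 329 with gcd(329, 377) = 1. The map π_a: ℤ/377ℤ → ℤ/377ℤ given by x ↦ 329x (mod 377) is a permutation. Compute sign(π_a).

-1

Start at x=289: 289 → 77 → 74 → 218 → 92 → 108 → 94 → … (one orbit).
8 cycles of lengths [84, 84, 84, 84, 28, 6, 6, 1].
8 cycles on 377: each ℓ→(−1)^(ℓ−1), product (−1)^369 = -1.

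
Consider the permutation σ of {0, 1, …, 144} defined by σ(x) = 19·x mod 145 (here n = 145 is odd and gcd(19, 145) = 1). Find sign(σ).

-1

Trace 51: π^k(51) = [51, 99, 141, 69, 6, 114, 136] for k=0..6.
Cycle type of π: 28×5 + 2×2 + 1; total 8 cycles.
n − c = 145 − 8 = 137; sign = (−1)^137 = -1.
Via Zolotarev, sign(π_{19}) = (19|145) = -1.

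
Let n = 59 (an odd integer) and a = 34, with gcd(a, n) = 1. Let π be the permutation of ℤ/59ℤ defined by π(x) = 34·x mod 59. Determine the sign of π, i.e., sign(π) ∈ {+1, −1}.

-1

Start at x=47: 47 → 5 → 52 → 57 → 50 → 48 → 39 → … (one orbit).
Cycle lengths of π_34 on ℤ/59ℤ: [58, 1]; 2 cycles in total.
2 cycles on 59: each ℓ→(−1)^(ℓ−1), product (−1)^57 = -1.
Via Zolotarev, sign(π_{34}) = (34|59) = -1.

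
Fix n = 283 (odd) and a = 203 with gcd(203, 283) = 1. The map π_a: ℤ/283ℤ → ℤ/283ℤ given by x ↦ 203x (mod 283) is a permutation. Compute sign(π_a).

+1

Orbit of 25 under x↦203x: [25, 264, 105, 90, 158, 95, 41]… (length divides ord_283(203)).
3 cycles of lengths [141, 141, 1].
n − c = 283 − 3 = 280; sign = (−1)^280 = +1.
(203|283)_J = +1 (Zolotarev's lemma cross-check).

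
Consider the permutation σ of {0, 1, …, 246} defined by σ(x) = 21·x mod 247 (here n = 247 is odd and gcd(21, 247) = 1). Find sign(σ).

+1

Trace 157: π^k(157) = [157, 86, 77, 135, 118, 8, 168] for k=0..6.
11 cycles of lengths [36, 36, 36, 36, 36, 36, 18, 4, 4, 4, 1].
With 11 cycles on 247 points, sign = (−1)^{247−11} = +1.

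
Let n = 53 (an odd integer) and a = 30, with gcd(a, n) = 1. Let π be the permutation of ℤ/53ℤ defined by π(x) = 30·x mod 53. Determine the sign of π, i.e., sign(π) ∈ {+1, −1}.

-1

Trace 30: π^k(30) = [30, 52, 23, 1] for k=0..3.
Cycle lengths of π_30 on ℤ/53ℤ: [4, 4, 4, 4, 4, 4, 4, 4, 4, 4, 4, 4, 4, 1]; 14 cycles in total.
n − c = 53 − 14 = 39; sign = (−1)^39 = -1.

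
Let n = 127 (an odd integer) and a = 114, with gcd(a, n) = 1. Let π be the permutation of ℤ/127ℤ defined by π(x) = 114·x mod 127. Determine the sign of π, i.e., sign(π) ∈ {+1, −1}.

Start at x=76: 76 → 28 → 17 → 33 → 79 → 116 → 16 → … (one orbit).
The orbit structure of x ↦ 114x mod 127: 2 orbits of sizes [126, 1].
127 − 2 = 125 transpositions; sign(π) = (−1)^125 = -1.

-1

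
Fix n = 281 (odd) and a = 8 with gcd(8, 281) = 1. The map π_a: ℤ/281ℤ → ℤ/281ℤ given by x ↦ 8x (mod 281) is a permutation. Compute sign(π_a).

Start at x=126: 126 → 165 → 196 → 163 → 180 → 35 → 280 → … (one orbit).
Decompose π into cycles: lengths [70, 70, 70, 70, 1] (5 cycles, including the fixed point 0).
With 5 cycles on 281 points, sign = (−1)^{281−5} = +1.
Via Zolotarev, sign(π_{8}) = (8|281) = +1.

+1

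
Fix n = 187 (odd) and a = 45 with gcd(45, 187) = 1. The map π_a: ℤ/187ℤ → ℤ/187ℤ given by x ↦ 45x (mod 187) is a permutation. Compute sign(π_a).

-1

Trace 144: π^k(144) = [144, 122, 67, 23, 100, 12, 166] for k=0..6.
Cycle lengths of π_45 on ℤ/187ℤ: [16, 16, 16, 16, 16, 16, 16, 16, 16, 16, 16, 1, 1, 1, 1, 1, 1, 1, 1, 1, 1, 1]; 22 cycles in total.
187 − 22 = 165 transpositions; sign(π) = (−1)^165 = -1.
Zolotarev: (45|187) = -1, matching the cycle-count sign.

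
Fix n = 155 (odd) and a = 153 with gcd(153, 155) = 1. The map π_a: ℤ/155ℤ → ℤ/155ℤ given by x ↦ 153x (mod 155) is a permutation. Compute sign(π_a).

Orbit of 123 under x↦153x: [123, 64, 27, 101, 108, 94, 122]… (length divides ord_155(153)).
The orbit structure of x ↦ 153x mod 155: 11 orbits of sizes [20, 20, 20, 20, 20, 20, 10, 10, 10, 4, 1].
11 cycles on 155: each ℓ→(−1)^(ℓ−1), product (−1)^144 = +1.

+1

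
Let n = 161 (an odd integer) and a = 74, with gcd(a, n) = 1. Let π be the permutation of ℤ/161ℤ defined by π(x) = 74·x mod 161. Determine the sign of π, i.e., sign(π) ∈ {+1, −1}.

-1

Orbit of 74 under x↦74x: [74, 2, 148, 4, 135, 8, 109]… (length divides ord_161(74)).
Decompose π into cycles: lengths [66, 66, 22, 3, 3, 1] (6 cycles, including the fixed point 0).
Σ(ℓ_i−1) = 161−6 = 155; sign = (−1)^155 = -1.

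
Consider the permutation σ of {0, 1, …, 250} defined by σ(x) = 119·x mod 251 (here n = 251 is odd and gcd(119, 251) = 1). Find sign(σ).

Orbit of 124 under x↦119x: [124, 198, 219, 208, 154, 3, 106]… (length divides ord_251(119)).
3 cycles of lengths [125, 125, 1].
sign(π) = (−1)^{n − #cycles} = (−1)^{251−3} = (−1)^248 = +1.
Check: (119/251) = +1 by Zolotarev.

+1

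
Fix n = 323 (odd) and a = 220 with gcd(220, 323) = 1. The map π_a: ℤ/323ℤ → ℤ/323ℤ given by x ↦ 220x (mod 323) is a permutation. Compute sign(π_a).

+1

Start at x=239: 239 → 254 → 1 → 220 → 273 → 305 → 239 (one orbit).
Decompose π into cycles: lengths [6, 6, 6, 6, 6, 6, 6, 6, 6, 6, 6, 6, 6, 6, 6, 6, 6, 6, 6, 6, 6, 6, 6, 6, 6, 6, 6, 6, 6, 6, 6, 6, 6, 6, 6, 6, 6, 6, 6, 6, 6, 6, 6, 6, 6, 6, 6, 6, 3, 3, 3, 3, 3, 3, 2, 2, 2, 2, 2, 2, 2, 2, 1] (63 cycles, including the fixed point 0).
sign(π) = (−1)^{n − #cycles} = (−1)^{323−63} = (−1)^260 = +1.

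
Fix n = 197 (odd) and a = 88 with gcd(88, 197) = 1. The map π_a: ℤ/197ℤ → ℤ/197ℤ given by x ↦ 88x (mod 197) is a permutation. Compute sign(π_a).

Start at x=187: 187 → 105 → 178 → 101 → 23 → 54 → 24 → … (one orbit).
π_88 has 5 disjoint cycles with lengths [49, 49, 49, 49, 1] on {0,…,196}.
n − c = 197 − 5 = 192; sign = (−1)^192 = +1.
Via Zolotarev, sign(π_{88}) = (88|197) = +1.

+1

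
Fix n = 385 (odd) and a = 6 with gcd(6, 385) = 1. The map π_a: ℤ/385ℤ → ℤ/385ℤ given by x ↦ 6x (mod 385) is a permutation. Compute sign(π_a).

+1

Start at x=71: 71 → 41 → 246 → 321 → 1 → 6 → 36 → … (one orbit).
Cycle lengths of π_6 on ℤ/385ℤ: [10, 10, 10, 10, 10, 10, 10, 10, 10, 10, 10, 10, 10, 10, 10, 10, 10, 10, 10, 10, 10, 10, 10, 10, 10, 10, 10, 10, 10, 10, 10, 10, 10, 10, 10, 2, 2, 2, 2, 2, 2, 2, 2, 2, 2, 2, 2, 2, 2, 2, 1, 1, 1, 1, 1]; 55 cycles in total.
385 − 55 = 330 transpositions; sign(π) = (−1)^330 = +1.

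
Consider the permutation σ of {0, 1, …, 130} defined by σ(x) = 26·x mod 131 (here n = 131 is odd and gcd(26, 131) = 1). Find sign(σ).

-1

Orbit of 92 under x↦26x: [92, 34, 98, 59, 93, 60, 119]… (length divides ord_131(26)).
Cycle lengths of π_26 on ℤ/131ℤ: [130, 1]; 2 cycles in total.
n − c = 131 − 2 = 129; sign = (−1)^129 = -1.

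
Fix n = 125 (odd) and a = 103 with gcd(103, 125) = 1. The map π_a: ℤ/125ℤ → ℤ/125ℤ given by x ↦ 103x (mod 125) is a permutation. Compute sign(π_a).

-1

Orbit of 36 under x↦103x: [36, 83, 49, 47, 91, 123, 44]… (length divides ord_125(103)).
4 cycles of lengths [100, 20, 4, 1].
With 4 cycles on 125 points, sign = (−1)^{125−4} = -1.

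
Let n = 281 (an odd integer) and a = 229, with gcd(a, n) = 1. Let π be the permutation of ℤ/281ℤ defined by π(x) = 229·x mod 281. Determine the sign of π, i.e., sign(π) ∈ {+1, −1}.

-1

Trace 253: π^k(253) = [253, 51, 158, 214, 112, 77, 211] for k=0..6.
2 cycles of lengths [280, 1].
With 2 cycles on 281 points, sign = (−1)^{281−2} = -1.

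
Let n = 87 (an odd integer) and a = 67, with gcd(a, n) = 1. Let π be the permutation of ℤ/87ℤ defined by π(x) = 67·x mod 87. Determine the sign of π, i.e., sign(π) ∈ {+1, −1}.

+1

Start at x=67: 67 → 52 → 4 → 7 → 34 → 16 → 28 → … (one orbit).
Decompose π into cycles: lengths [14, 14, 14, 14, 14, 14, 1, 1, 1] (9 cycles, including the fixed point 0).
9 cycles on 87: each ℓ→(−1)^(ℓ−1), product (−1)^78 = +1.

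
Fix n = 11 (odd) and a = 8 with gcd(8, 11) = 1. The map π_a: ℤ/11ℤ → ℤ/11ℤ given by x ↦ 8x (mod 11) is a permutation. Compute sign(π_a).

-1

Start at x=4: 4 → 10 → 3 → 2 → 5 → 7 → 1 → … (one orbit).
The orbit structure of x ↦ 8x mod 11: 2 orbits of sizes [10, 1].
Σ(ℓ_i−1) = 11−2 = 9; sign = (−1)^9 = -1.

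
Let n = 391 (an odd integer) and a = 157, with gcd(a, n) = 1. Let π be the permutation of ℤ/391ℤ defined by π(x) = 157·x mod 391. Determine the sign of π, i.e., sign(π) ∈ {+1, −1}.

-1

Start at x=50: 50 → 30 → 18 → 89 → 288 → 251 → 307 → … (one orbit).
Cycle lengths of π_157 on ℤ/391ℤ: [44, 44, 44, 44, 44, 44, 44, 44, 22, 4, 4, 4, 4, 1]; 14 cycles in total.
391 − 14 = 377 transpositions; sign(π) = (−1)^377 = -1.
Zolotarev: (157|391) = -1, matching the cycle-count sign.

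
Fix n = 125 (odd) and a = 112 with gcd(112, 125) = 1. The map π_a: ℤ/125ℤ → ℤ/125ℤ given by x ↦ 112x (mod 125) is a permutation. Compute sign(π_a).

Start at x=37: 37 → 19 → 3 → 86 → 7 → 34 → 58 → … (one orbit).
Decompose π into cycles: lengths [100, 20, 4, 1] (4 cycles, including the fixed point 0).
With 4 cycles on 125 points, sign = (−1)^{125−4} = -1.
Via Zolotarev, sign(π_{112}) = (112|125) = -1.

-1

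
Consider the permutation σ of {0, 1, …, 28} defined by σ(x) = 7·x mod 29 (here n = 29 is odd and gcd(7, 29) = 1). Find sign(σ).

Trace 25: π^k(25) = [25, 1, 7, 20, 24, 23, 16] for k=0..6.
Cycle lengths of π_7 on ℤ/29ℤ: [7, 7, 7, 7, 1]; 5 cycles in total.
29 − 5 = 24 transpositions; sign(π) = (−1)^24 = +1.

+1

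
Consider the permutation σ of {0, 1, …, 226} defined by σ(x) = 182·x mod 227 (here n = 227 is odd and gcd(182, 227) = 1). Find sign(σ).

+1

Start at x=74: 74 → 75 → 30 → 12 → 141 → 11 → 186 → … (one orbit).
3 cycles of lengths [113, 113, 1].
With 3 cycles on 227 points, sign = (−1)^{227−3} = +1.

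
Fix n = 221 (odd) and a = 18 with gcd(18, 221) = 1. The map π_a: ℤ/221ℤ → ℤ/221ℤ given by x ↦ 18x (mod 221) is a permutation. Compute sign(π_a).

Orbit of 103 under x↦18x: [103, 86, 1, 18]… (length divides ord_221(18)).
68 cycles of lengths [4, 4, 4, 4, 4, 4, 4, 4, 4, 4, 4, 4, 4, 4, 4, 4, 4, 4, 4, 4, 4, 4, 4, 4, 4, 4, 4, 4, 4, 4, 4, 4, 4, 4, 4, 4, 4, 4, 4, 4, 4, 4, 4, 4, 4, 4, 4, 4, 4, 4, 4, 1, 1, 1, 1, 1, 1, 1, 1, 1, 1, 1, 1, 1, 1, 1, 1, 1].
sign(π) = (−1)^{n − #cycles} = (−1)^{221−68} = (−1)^153 = -1.
(18|221)_J = -1 (Zolotarev's lemma cross-check).

-1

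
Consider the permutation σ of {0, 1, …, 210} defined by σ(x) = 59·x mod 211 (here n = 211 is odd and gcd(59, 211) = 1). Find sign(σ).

+1

Trace 171: π^k(171) = [171, 172, 20, 125, 201, 43, 5] for k=0..6.
Cycle lengths of π_59 on ℤ/211ℤ: [105, 105, 1]; 3 cycles in total.
Σ(ℓ_i−1) = 211−3 = 208; sign = (−1)^208 = +1.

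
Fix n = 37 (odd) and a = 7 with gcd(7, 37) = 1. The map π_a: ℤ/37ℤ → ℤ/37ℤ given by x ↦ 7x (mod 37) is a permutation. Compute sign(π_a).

Start at x=26: 26 → 34 → 16 → 1 → 7 → 12 → 10 → … (one orbit).
Cycle type of π: 9×4 + 1; total 5 cycles.
With 5 cycles on 37 points, sign = (−1)^{37−5} = +1.

+1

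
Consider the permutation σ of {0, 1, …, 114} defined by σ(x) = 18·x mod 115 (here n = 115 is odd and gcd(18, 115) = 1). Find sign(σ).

-1

Start at x=4: 4 → 72 → 31 → 98 → 39 → 12 → 101 → … (one orbit).
The orbit structure of x ↦ 18x mod 115: 6 orbits of sizes [44, 44, 11, 11, 4, 1].
n − c = 115 − 6 = 109; sign = (−1)^109 = -1.
Zolotarev: (18|115) = -1, matching the cycle-count sign.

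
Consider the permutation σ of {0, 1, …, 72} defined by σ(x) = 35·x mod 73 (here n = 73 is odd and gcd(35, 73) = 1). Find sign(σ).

+1

Trace 8: π^k(8) = [8, 61, 18, 46, 4, 67, 9] for k=0..6.
Cycle type of π: 36×2 + 1; total 3 cycles.
n − c = 73 − 3 = 70; sign = (−1)^70 = +1.
The Jacobi symbol (35|73) = +1 (Zolotarev) agrees.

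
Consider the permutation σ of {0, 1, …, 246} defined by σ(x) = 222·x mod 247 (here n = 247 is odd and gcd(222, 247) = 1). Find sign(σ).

-1

Start at x=14: 14 → 144 → 105 → 92 → 170 → 196 → 40 → … (one orbit).
26 cycles of lengths [18, 18, 18, 18, 18, 18, 18, 18, 18, 18, 18, 18, 18, 1, 1, 1, 1, 1, 1, 1, 1, 1, 1, 1, 1, 1].
With 26 cycles on 247 points, sign = (−1)^{247−26} = -1.
The Jacobi symbol (222|247) = -1 (Zolotarev) agrees.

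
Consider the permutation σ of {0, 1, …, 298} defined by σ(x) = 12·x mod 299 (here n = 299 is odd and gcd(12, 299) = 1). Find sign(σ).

Start at x=248: 248 → 285 → 131 → 77 → 27 → 25 → 1 → … (one orbit).
Cycle lengths of π_12 on ℤ/299ℤ: [22, 22, 22, 22, 22, 22, 22, 22, 22, 22, 22, 22, 11, 11, 2, 2, 2, 2, 2, 2, 1]; 21 cycles in total.
n − c = 299 − 21 = 278; sign = (−1)^278 = +1.

+1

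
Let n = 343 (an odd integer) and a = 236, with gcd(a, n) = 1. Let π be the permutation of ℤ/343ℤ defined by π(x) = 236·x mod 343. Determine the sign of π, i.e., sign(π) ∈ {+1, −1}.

-1

Orbit of 59 under x↦236x: [59, 204, 124, 109, 342, 107, 213]… (length divides ord_343(236)).
Cycle lengths of π_236 on ℤ/343ℤ: [294, 42, 6, 1]; 4 cycles in total.
With 4 cycles on 343 points, sign = (−1)^{343−4} = -1.
The Jacobi symbol (236|343) = -1 (Zolotarev) agrees.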